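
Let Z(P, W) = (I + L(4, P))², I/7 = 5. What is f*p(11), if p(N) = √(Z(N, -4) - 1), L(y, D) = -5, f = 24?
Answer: 24*√899 ≈ 719.60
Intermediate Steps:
I = 35 (I = 7*5 = 35)
Z(P, W) = 900 (Z(P, W) = (35 - 5)² = 30² = 900)
p(N) = √899 (p(N) = √(900 - 1) = √899)
f*p(11) = 24*√899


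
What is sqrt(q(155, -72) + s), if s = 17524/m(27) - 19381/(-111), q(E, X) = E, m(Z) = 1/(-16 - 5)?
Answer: I*sqrt(4530116238)/111 ≈ 606.36*I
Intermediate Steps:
m(Z) = -1/21 (m(Z) = 1/(-21) = -1/21)
s = -40829063/111 (s = 17524/(-1/21) - 19381/(-111) = 17524*(-21) - 19381*(-1/111) = -368004 + 19381/111 = -40829063/111 ≈ -3.6783e+5)
sqrt(q(155, -72) + s) = sqrt(155 - 40829063/111) = sqrt(-40811858/111) = I*sqrt(4530116238)/111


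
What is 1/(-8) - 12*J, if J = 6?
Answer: -577/8 ≈ -72.125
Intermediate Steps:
1/(-8) - 12*J = 1/(-8) - 12*6 = -⅛ - 72 = -577/8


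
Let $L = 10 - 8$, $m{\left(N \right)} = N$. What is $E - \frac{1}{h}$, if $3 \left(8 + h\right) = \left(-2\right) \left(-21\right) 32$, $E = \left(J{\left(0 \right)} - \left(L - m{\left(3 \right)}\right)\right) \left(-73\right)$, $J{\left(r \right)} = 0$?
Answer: $- \frac{32121}{440} \approx -73.002$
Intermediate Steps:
$L = 2$ ($L = 10 - 8 = 2$)
$E = -73$ ($E = \left(0 + \left(3 - 2\right)\right) \left(-73\right) = \left(0 + 1\right) \left(-73\right) = 1 \left(-73\right) = -73$)
$h = 440$ ($h = -8 + \frac{\left(-2\right) \left(-21\right) 32}{3} = -8 + \frac{42 \cdot 32}{3} = -8 + \frac{1}{3} \cdot 1344 = -8 + 448 = 440$)
$E - \frac{1}{h} = -73 - \frac{1}{440} = - \frac{32121}{440}$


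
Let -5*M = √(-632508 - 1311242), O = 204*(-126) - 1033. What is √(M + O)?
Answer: √(-26737 - 5*I*√3110) ≈ 0.8526 - 163.52*I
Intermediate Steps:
O = -26737 (O = -25704 - 1033 = -26737)
M = -5*I*√3110 (M = -√(-632508 - 1311242)/5 = -5*I*√3110 ≈ -278.84*I)
√(M + O) = √(-5*I*√3110 - 26737) = √(-26737 - 5*I*√3110)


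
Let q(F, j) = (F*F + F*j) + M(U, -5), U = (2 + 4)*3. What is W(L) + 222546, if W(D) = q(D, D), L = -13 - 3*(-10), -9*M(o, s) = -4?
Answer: 2008120/9 ≈ 2.2312e+5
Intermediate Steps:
U = 18 (U = 6*3 = 18)
M(o, s) = 4/9 (M(o, s) = -1/9*(-4) = 4/9)
L = 17 (L = -13 + 30 = 17)
q(F, j) = 4/9 + F**2 + F*j (q(F, j) = (F*F + F*j) + 4/9 = (F**2 + F*j) + 4/9 = 4/9 + F**2 + F*j)
W(D) = 4/9 + 2*D**2 (W(D) = 4/9 + D**2 + D*D = 4/9 + D**2 + D**2 = 4/9 + 2*D**2)
W(L) + 222546 = (4/9 + 2*17**2) + 222546 = (4/9 + 2*289) + 222546 = (4/9 + 578) + 222546 = 5206/9 + 222546 = 2008120/9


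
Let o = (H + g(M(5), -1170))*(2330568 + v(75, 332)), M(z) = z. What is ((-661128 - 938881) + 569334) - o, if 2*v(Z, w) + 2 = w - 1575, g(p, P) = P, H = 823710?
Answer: -1916474402245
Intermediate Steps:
v(Z, w) = -1577/2 + w/2 (v(Z, w) = -1 + (w - 1575)/2 = -1 + (-1575 + w)/2 = -1 + (-1575/2 + w/2) = -1577/2 + w/2)
o = 1916473371570 (o = (823710 - 1170)*(2330568 + (-1577/2 + (½)*332)) = 822540*(2330568 + (-1577/2 + 166)) = 822540*(2330568 - 1245/2) = 822540*(4659891/2) = 1916473371570)
((-661128 - 938881) + 569334) - o = ((-661128 - 938881) + 569334) - 1*1916473371570 = (-1600009 + 569334) - 1916473371570 = -1030675 - 1916473371570 = -1916474402245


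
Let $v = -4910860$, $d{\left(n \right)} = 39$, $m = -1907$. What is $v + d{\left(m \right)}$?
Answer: $-4910821$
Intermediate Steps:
$v + d{\left(m \right)} = -4910860 + 39 = -4910821$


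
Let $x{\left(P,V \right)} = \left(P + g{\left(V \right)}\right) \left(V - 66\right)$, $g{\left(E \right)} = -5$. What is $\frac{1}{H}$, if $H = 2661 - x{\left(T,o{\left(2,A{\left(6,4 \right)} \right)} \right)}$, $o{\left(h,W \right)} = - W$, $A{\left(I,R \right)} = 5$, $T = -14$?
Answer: $\frac{1}{1312} \approx 0.0007622$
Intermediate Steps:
$x{\left(P,V \right)} = \left(-66 + V\right) \left(-5 + P\right)$ ($x{\left(P,V \right)} = \left(P - 5\right) \left(V - 66\right) = \left(-5 + P\right) \left(-66 + V\right) = \left(-66 + V\right) \left(-5 + P\right)$)
$H = 1312$ ($H = 2661 - \left(330 - -924 - 5 \left(\left(-1\right) 5\right) - 14 \left(\left(-1\right) 5\right)\right) = 2661 - \left(330 + 924 - -25 - -70\right) = 2661 - \left(330 + 924 + 25 + 70\right) = 2661 - 1349 = 1312$)
$\frac{1}{H} = \frac{1}{1312}$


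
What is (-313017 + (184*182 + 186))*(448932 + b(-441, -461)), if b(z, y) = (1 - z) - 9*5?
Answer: -125516910847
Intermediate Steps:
b(z, y) = -44 - z (b(z, y) = (1 - z) - 45 = -44 - z)
(-313017 + (184*182 + 186))*(448932 + b(-441, -461)) = (-313017 + (184*182 + 186))*(448932 + (-44 - 1*(-441))) = (-313017 + (33488 + 186))*(448932 + (-44 + 441)) = (-313017 + 33674)*(448932 + 397) = -279343*449329 = -125516910847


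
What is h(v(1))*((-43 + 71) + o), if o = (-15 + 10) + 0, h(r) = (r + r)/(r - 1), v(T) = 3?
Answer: 69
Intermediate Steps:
h(r) = 2*r/(-1 + r) (h(r) = (2*r)/(-1 + r) = 2*r/(-1 + r))
o = -5 (o = -5 + 0 = -5)
h(v(1))*((-43 + 71) + o) = (2*3/(-1 + 3))*((-43 + 71) - 5) = (2*3/2)*(28 - 5) = (2*3*(½))*23 = 3*23 = 69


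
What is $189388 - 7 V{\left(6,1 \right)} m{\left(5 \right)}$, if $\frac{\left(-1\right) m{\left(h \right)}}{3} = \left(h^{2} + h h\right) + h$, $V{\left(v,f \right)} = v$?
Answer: $196318$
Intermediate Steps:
$m{\left(h \right)} = - 6 h^{2} - 3 h$ ($m{\left(h \right)} = - 3 \left(\left(h^{2} + h h\right) + h\right) = - 3 \left(\left(h^{2} + h^{2}\right) + h\right) = - 3 \left(2 h^{2} + h\right) = - 3 \left(h + 2 h^{2}\right) = - 6 h^{2} - 3 h$)
$189388 - 7 V{\left(6,1 \right)} m{\left(5 \right)} = 189388 - 7 \cdot 6 \left(\left(-3\right) 5 \left(1 + 2 \cdot 5\right)\right) = 189388 - 42 \left(\left(-3\right) 5 \left(1 + 10\right)\right) = 189388 - 42 \left(\left(-3\right) 5 \cdot 11\right) = 189388 - 42 \left(-165\right) = 189388 - -6930 = 189388 + 6930 = 196318$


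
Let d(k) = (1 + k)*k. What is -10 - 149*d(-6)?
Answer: -4480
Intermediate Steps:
d(k) = k*(1 + k)
-10 - 149*d(-6) = -10 - (-894)*(1 - 6) = -10 - (-894)*(-5) = -10 - 149*30 = -10 - 4470 = -4480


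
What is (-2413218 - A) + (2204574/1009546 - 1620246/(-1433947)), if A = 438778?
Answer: -2064322869447924929/723817729031 ≈ -2.8520e+6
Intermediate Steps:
(-2413218 - A) + (2204574/1009546 - 1620246/(-1433947)) = (-2413218 - 1*438778) + (2204574/1009546 - 1620246/(-1433947)) = (-2413218 - 438778) + (2204574*(1/1009546) - 1620246*(-1/1433947)) = -2851996 + (1102287/504773 + 1620246/1433947) = -2851996 + 2398477570947/723817729031 = -2064322869447924929/723817729031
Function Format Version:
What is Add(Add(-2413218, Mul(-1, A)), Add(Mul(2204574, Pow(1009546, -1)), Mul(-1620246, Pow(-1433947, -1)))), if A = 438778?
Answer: Rational(-2064322869447924929, 723817729031) ≈ -2.8520e+6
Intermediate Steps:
Add(Add(-2413218, Mul(-1, A)), Add(Mul(2204574, Pow(1009546, -1)), Mul(-1620246, Pow(-1433947, -1)))) = Add(Add(-2413218, Mul(-1, 438778)), Add(Mul(2204574, Pow(1009546, -1)), Mul(-1620246, Pow(-1433947, -1)))) = Add(Add(-2413218, -438778), Add(Mul(2204574, Rational(1, 1009546)), Mul(-1620246, Rational(-1, 1433947)))) = Add(-2851996, Add(Rational(1102287, 504773), Rational(1620246, 1433947))) = Add(-2851996, Rational(2398477570947, 723817729031)) = Rational(-2064322869447924929, 723817729031)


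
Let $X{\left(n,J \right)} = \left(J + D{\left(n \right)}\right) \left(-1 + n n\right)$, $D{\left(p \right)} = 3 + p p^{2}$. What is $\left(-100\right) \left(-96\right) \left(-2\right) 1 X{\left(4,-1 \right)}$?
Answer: $-19008000$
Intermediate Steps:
$D{\left(p \right)} = 3 + p^{3}$
$X{\left(n,J \right)} = \left(-1 + n^{2}\right) \left(3 + J + n^{3}\right)$ ($X{\left(n,J \right)} = \left(J + \left(3 + n^{3}\right)\right) \left(-1 + n n\right) = \left(3 + J + n^{3}\right) \left(-1 + n^{2}\right) = \left(-1 + n^{2}\right) \left(3 + J + n^{3}\right)$)
$\left(-100\right) \left(-96\right) \left(-2\right) 1 X{\left(4,-1 \right)} = \left(-100\right) \left(-96\right) \left(-2\right) 1 \left(-3 - -1 - 4^{3} - 4^{2} + 4^{2} \left(3 + 4^{3}\right)\right) = 9600 \left(- 2 \left(-3 + 1 - 64 - 16 + 16 \left(3 + 64\right)\right)\right) = 9600 \left(- 2 \left(-3 + 1 - 64 - 16 + 16 \cdot 67\right)\right) = 9600 \left(- 2 \left(-3 + 1 - 64 - 16 + 1072\right)\right) = 9600 \left(\left(-2\right) 990\right) = 9600 \left(-1980\right) = -19008000$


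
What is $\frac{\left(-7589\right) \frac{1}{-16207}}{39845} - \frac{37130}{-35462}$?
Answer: $\frac{11988815902534}{11450110900865} \approx 1.047$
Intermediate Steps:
$\frac{\left(-7589\right) \frac{1}{-16207}}{39845} - \frac{37130}{-35462} = \left(-7589\right) \left(- \frac{1}{16207}\right) \frac{1}{39845} - - \frac{18565}{17731} = \frac{7589}{16207} \cdot \frac{1}{39845} + \frac{18565}{17731} = \frac{7589}{645767915} + \frac{18565}{17731} = \frac{11988815902534}{11450110900865}$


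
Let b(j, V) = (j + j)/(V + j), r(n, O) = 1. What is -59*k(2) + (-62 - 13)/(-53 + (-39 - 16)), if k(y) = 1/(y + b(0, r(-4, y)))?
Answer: -1037/36 ≈ -28.806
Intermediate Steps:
b(j, V) = 2*j/(V + j) (b(j, V) = (2*j)/(V + j) = 2*j/(V + j))
k(y) = 1/y (k(y) = 1/(y + 2*0/(1 + 0)) = 1/(y + 2*0/1) = 1/(y + 2*0*1) = 1/(y + 0) = 1/y)
-59*k(2) + (-62 - 13)/(-53 + (-39 - 16)) = -59/2 + (-62 - 13)/(-53 + (-39 - 16)) = -59*½ - 75/(-53 - 55) = -59/2 - 75/(-108) = -59/2 - 75*(-1/108) = -59/2 + 25/36 = -1037/36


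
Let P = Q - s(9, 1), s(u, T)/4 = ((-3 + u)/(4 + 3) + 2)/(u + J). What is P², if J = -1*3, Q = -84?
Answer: 3254416/441 ≈ 7379.6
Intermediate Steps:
J = -3
s(u, T) = 4*(11/7 + u/7)/(-3 + u) (s(u, T) = 4*(((-3 + u)/(4 + 3) + 2)/(u - 3)) = 4*(((-3 + u)/7 + 2)/(-3 + u)) = 4*(((-3 + u)*(⅐) + 2)/(-3 + u)) = 4*(((-3/7 + u/7) + 2)/(-3 + u)) = 4*((11/7 + u/7)/(-3 + u)) = 4*(11/7 + u/7)/(-3 + u))
P = -1804/21 (P = -84 - 4*(11 + 9)/(7*(-3 + 9)) = -84 - 4*20/(7*6) = -84 - 1*40/21 = -84 - 40/21 = -1804/21 ≈ -85.905)
P² = (-1804/21)² = 3254416/441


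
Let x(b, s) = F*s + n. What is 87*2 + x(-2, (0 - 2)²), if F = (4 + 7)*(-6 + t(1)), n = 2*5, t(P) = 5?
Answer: 140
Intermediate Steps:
n = 10
F = -11 (F = (4 + 7)*(-6 + 5) = 11*(-1) = -11)
x(b, s) = 10 - 11*s (x(b, s) = -11*s + 10 = 10 - 11*s)
87*2 + x(-2, (0 - 2)²) = 87*2 + (10 - 11*(0 - 2)²) = 174 + (10 - 11*(-2)²) = 174 + (10 - 11*4) = 174 + (10 - 44) = 174 - 34 = 140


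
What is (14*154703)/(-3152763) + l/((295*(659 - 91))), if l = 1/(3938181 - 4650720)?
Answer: -28731827707454227/41824215855695880 ≈ -0.68697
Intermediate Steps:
l = -1/712539 (l = 1/(-712539) = -1/712539 ≈ -1.4034e-6)
(14*154703)/(-3152763) + l/((295*(659 - 91))) = (14*154703)/(-3152763) - 1/(295*(659 - 91))/712539 = 2165842*(-1/3152763) - 1/(712539*(295*568)) = -2165842/3152763 - 1/712539/167560 = -2165842/3152763 - 1/712539*1/167560 = -2165842/3152763 - 1/119393034840 = -28731827707454227/41824215855695880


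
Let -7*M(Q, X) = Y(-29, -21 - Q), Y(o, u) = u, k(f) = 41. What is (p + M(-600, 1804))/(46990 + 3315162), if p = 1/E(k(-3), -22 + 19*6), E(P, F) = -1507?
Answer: -109070/4433417681 ≈ -2.4602e-5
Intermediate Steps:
M(Q, X) = 3 + Q/7 (M(Q, X) = -(-21 - Q)/7 = 3 + Q/7)
p = -1/1507 (p = 1/(-1507) = -1/1507 ≈ -0.00066357)
(p + M(-600, 1804))/(46990 + 3315162) = (-1/1507 + (3 + (⅐)*(-600)))/(46990 + 3315162) = (-1/1507 + (3 - 600/7))/3362152 = (-1/1507 - 579/7)*(1/3362152) = -872560/10549*1/3362152 = -109070/4433417681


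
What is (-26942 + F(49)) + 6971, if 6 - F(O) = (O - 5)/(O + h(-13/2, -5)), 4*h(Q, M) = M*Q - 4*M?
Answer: -9922957/497 ≈ -19966.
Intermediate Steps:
h(Q, M) = -M + M*Q/4 (h(Q, M) = (M*Q - 4*M)/4 = (-4*M + M*Q)/4 = -M + M*Q/4)
F(O) = 6 - (-5 + O)/(105/8 + O) (F(O) = 6 - (O - 5)/(O + (1/4)*(-5)*(-4 - 13/2)) = 6 - (-5 + O)/(O + (1/4)*(-5)*(-4 - 13*1/2)) = 6 - (-5 + O)/(O + (1/4)*(-5)*(-4 - 13/2)) = 6 - (-5 + O)/(O + (1/4)*(-5)*(-21/2)) = 6 - (-5 + O)/(O + 105/8) = 6 - (-5 + O)/(105/8 + O))
(-26942 + F(49)) + 6971 = (-26942 + 10*(67 + 4*49)/(105 + 8*49)) + 6971 = (-26942 + 10*(67 + 196)/(105 + 392)) + 6971 = (-26942 + 10*263/497) + 6971 = (-26942 + 10*(1/497)*263) + 6971 = (-26942 + 2630/497) + 6971 = -13387544/497 + 6971 = -9922957/497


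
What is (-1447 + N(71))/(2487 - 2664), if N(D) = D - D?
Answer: 1447/177 ≈ 8.1751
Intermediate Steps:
N(D) = 0
(-1447 + N(71))/(2487 - 2664) = (-1447 + 0)/(2487 - 2664) = -1447/(-177) = -1447*(-1/177) = 1447/177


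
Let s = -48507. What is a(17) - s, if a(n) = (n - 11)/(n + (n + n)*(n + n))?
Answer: 18966239/391 ≈ 48507.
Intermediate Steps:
a(n) = (-11 + n)/(n + 4*n²) (a(n) = (-11 + n)/(n + (2*n)*(2*n)) = (-11 + n)/(n + 4*n²))
a(17) - s = (-11 + 17)/(17*(1 + 4*17)) - 1*(-48507) = (1/17)*6/(1 + 68) + 48507 = (1/17)*6/69 + 48507 = (1/17)*(1/69)*6 + 48507 = 2/391 + 48507 = 18966239/391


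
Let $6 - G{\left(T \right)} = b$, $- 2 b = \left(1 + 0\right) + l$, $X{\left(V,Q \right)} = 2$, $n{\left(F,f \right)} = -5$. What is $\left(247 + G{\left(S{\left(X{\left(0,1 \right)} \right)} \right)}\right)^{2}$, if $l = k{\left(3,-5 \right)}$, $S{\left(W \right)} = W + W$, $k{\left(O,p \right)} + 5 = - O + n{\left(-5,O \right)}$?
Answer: $61009$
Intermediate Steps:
$k{\left(O,p \right)} = -10 - O$ ($k{\left(O,p \right)} = -5 - \left(5 + O\right) = -10 - O$)
$S{\left(W \right)} = 2 W$
$l = -13$ ($l = -10 - 3 = -13$)
$b = 6$ ($b = - \frac{\left(1 + 0\right) - 13}{2} = - \frac{1 - 13}{2} = \left(- \frac{1}{2}\right) \left(-12\right) = 6$)
$G{\left(T \right)} = 0$ ($G{\left(T \right)} = 6 - 6 = 0$)
$\left(247 + G{\left(S{\left(X{\left(0,1 \right)} \right)} \right)}\right)^{2} = \left(247 + 0\right)^{2} = 247^{2} = 61009$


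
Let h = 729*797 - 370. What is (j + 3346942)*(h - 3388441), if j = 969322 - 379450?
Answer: -11053778475572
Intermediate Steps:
j = 589872
h = 580643 (h = 581013 - 370 = 580643)
(j + 3346942)*(h - 3388441) = (589872 + 3346942)*(580643 - 3388441) = 3936814*(-2807798) = -11053778475572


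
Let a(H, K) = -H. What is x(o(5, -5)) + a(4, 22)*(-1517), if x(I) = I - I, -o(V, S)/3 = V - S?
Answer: 6068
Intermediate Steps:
o(V, S) = -3*V + 3*S (o(V, S) = -3*(V - S) = -3*V + 3*S)
x(I) = 0
x(o(5, -5)) + a(4, 22)*(-1517) = 0 - 1*4*(-1517) = 0 - 4*(-1517) = 0 + 6068 = 6068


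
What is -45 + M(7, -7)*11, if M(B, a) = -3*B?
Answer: -276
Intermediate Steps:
-45 + M(7, -7)*11 = -45 - 3*7*11 = -45 - 21*11 = -45 - 231 = -276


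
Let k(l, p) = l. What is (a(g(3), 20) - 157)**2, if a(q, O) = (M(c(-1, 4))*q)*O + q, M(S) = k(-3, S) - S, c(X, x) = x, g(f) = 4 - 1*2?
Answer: 189225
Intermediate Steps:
g(f) = 2 (g(f) = 4 - 2 = 2)
M(S) = -3 - S
a(q, O) = q - 7*O*q (a(q, O) = ((-3 - 1*4)*q)*O + q = ((-3 - 4)*q)*O + q = (-7*q)*O + q = -7*O*q + q = q - 7*O*q)
(a(g(3), 20) - 157)**2 = (2*(1 - 7*20) - 157)**2 = (2*(1 - 140) - 157)**2 = (2*(-139) - 157)**2 = (-278 - 157)**2 = (-435)**2 = 189225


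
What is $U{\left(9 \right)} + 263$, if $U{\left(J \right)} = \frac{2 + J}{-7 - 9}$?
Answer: $\frac{4197}{16} \approx 262.31$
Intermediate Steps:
$U{\left(J \right)} = - \frac{1}{8} - \frac{J}{16}$ ($U{\left(J \right)} = \frac{2 + J}{-16} = \left(2 + J\right) \left(- \frac{1}{16}\right) = - \frac{1}{8} - \frac{J}{16}$)
$U{\left(9 \right)} + 263 = \left(- \frac{1}{8} - \frac{9}{16}\right) + 263 = - \frac{11}{16} + 263 = \frac{4197}{16}$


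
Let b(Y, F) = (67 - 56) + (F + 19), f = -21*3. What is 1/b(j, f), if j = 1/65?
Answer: -1/33 ≈ -0.030303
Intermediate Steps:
j = 1/65 ≈ 0.015385
f = -63
b(Y, F) = 30 + F (b(Y, F) = 11 + (19 + F) = 30 + F)
1/b(j, f) = 1/(30 - 63) = 1/(-33) = -1/33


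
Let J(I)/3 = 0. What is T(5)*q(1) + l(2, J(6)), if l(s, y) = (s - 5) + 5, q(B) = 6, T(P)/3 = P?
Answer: 92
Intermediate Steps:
T(P) = 3*P
J(I) = 0 (J(I) = 3*0 = 0)
l(s, y) = s (l(s, y) = (-5 + s) + 5 = s)
T(5)*q(1) + l(2, J(6)) = (3*5)*6 + 2 = 15*6 + 2 = 90 + 2 = 92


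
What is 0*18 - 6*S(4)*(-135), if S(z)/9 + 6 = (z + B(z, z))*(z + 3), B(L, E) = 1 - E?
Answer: 7290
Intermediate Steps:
S(z) = -27 + 9*z (S(z) = -54 + 9*((z + (1 - z))*(z + 3)) = -54 + 9*(1*(3 + z)) = -54 + 9*(3 + z) = -54 + (27 + 9*z) = -27 + 9*z)
0*18 - 6*S(4)*(-135) = 0*18 - 6*(-27 + 9*4)*(-135) = 0 - 6*(-27 + 36)*(-135) = 0 - 6*9*(-135) = 0 - 54*(-135) = 0 + 7290 = 7290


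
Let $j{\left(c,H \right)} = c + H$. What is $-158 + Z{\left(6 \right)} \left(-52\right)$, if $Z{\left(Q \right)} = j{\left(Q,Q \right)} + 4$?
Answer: $-990$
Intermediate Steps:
$j{\left(c,H \right)} = H + c$
$Z{\left(Q \right)} = 4 + 2 Q$ ($Z{\left(Q \right)} = \left(Q + Q\right) + 4 = 2 Q + 4 = 4 + 2 Q$)
$-158 + Z{\left(6 \right)} \left(-52\right) = -158 + \left(4 + 2 \cdot 6\right) \left(-52\right) = -158 + \left(4 + 12\right) \left(-52\right) = -158 + 16 \left(-52\right) = -158 - 832 = -990$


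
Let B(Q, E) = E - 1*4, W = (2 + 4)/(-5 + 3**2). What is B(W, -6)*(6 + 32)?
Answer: -380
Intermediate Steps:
W = 3/2 (W = 6/(-5 + 9) = 6/4 = 6*(1/4) = 3/2 ≈ 1.5000)
B(Q, E) = -4 + E (B(Q, E) = E - 4 = -4 + E)
B(W, -6)*(6 + 32) = (-4 - 6)*(6 + 32) = -10*38 = -380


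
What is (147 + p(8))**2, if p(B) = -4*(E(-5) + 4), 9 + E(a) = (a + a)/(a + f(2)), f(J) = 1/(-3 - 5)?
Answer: 42601729/1681 ≈ 25343.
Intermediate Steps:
f(J) = -1/8 (f(J) = 1/(-8) = -1/8)
E(a) = -9 + 2*a/(-1/8 + a) (E(a) = -9 + (a + a)/(a - 1/8) = -9 + (2*a)/(-1/8 + a) = -9 + 2*a/(-1/8 + a))
p(B) = 500/41 (p(B) = -4*((9 - 56*(-5))/(-1 + 8*(-5)) + 4) = -4*((9 + 280)/(-1 - 40) + 4) = -4*(289/(-41) + 4) = -4*(-1/41*289 + 4) = -4*(-289/41 + 4) = -4*(-125/41) = 500/41)
(147 + p(8))**2 = (147 + 500/41)**2 = (6527/41)**2 = 42601729/1681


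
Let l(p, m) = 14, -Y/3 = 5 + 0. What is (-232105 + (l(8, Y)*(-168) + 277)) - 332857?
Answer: -567037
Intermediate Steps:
Y = -15 (Y = -3*(5 + 0) = -3*5 = -15)
(-232105 + (l(8, Y)*(-168) + 277)) - 332857 = (-232105 + (14*(-168) + 277)) - 332857 = (-232105 + (-2352 + 277)) - 332857 = (-232105 - 2075) - 332857 = -234180 - 332857 = -567037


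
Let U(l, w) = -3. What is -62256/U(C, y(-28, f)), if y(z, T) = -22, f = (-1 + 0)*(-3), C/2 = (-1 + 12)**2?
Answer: 20752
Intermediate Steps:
C = 242 (C = 2*(-1 + 12)**2 = 2*11**2 = 2*121 = 242)
f = 3 (f = -1*(-3) = 3)
-62256/U(C, y(-28, f)) = -62256/(-3) = -62256*(-1/3) = 20752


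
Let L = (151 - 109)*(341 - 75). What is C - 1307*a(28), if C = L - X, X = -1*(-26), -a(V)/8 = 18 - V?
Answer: -93414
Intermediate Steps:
a(V) = -144 + 8*V (a(V) = -8*(18 - V) = -144 + 8*V)
L = 11172 (L = 42*266 = 11172)
X = 26
C = 11146 (C = 11172 - 1*26 = 11172 - 26 = 11146)
C - 1307*a(28) = 11146 - 1307*(-144 + 8*28) = 11146 - 1307*(-144 + 224) = 11146 - 1307*80 = 11146 - 104560 = -93414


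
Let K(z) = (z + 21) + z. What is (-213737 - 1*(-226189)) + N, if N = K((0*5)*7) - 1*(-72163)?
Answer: 84636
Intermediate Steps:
K(z) = 21 + 2*z (K(z) = (21 + z) + z = 21 + 2*z)
N = 72184 (N = (21 + 2*((0*5)*7)) - 1*(-72163) = (21 + 2*(0*7)) + 72163 = (21 + 2*0) + 72163 = (21 + 0) + 72163 = 21 + 72163 = 72184)
(-213737 - 1*(-226189)) + N = (-213737 - 1*(-226189)) + 72184 = (-213737 + 226189) + 72184 = 12452 + 72184 = 84636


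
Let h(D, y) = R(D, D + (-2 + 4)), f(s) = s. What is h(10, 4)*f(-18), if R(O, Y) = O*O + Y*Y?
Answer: -4392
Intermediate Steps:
R(O, Y) = O² + Y²
h(D, y) = D² + (2 + D)² (h(D, y) = D² + (D + (-2 + 4))² = D² + (D + 2)² = D² + (2 + D)²)
h(10, 4)*f(-18) = (10² + (2 + 10)²)*(-18) = (100 + 12²)*(-18) = (100 + 144)*(-18) = 244*(-18) = -4392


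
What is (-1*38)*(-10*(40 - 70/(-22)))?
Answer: 180500/11 ≈ 16409.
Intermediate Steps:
(-1*38)*(-10*(40 - 70/(-22))) = -(-380)*(40 - 70*(-1/22)) = -(-380)*(40 + 35/11) = -(-380)*475/11 = -38*(-4750/11) = 180500/11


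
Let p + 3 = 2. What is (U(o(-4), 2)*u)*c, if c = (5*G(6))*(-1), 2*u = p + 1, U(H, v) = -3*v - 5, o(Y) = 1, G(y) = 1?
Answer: 0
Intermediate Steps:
p = -1 (p = -3 + 2 = -1)
U(H, v) = -5 - 3*v
u = 0 (u = (-1 + 1)/2 = (1/2)*0 = 0)
c = -5 (c = (5*1)*(-1) = 5*(-1) = -5)
(U(o(-4), 2)*u)*c = ((-5 - 3*2)*0)*(-5) = ((-5 - 6)*0)*(-5) = -11*0*(-5) = 0*(-5) = 0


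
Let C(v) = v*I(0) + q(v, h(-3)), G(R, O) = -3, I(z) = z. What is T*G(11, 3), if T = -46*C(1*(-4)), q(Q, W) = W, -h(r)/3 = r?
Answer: 1242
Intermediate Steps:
h(r) = -3*r
C(v) = 9 (C(v) = v*0 - 3*(-3) = 0 + 9 = 9)
T = -414 (T = -46*9 = -414)
T*G(11, 3) = -414*(-3) = 1242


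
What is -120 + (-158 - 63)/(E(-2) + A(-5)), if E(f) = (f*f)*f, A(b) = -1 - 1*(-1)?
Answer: -739/8 ≈ -92.375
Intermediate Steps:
A(b) = 0 (A(b) = -1 + 1 = 0)
E(f) = f**3 (E(f) = f**2*f = f**3)
-120 + (-158 - 63)/(E(-2) + A(-5)) = -120 + (-158 - 63)/((-2)**3 + 0) = -120 - 221/(-8 + 0) = -120 - 221/(-8) = -120 - 221*(-1/8) = -120 + 221/8 = -739/8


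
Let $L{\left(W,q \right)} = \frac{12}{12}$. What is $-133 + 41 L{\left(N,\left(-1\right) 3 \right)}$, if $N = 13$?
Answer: $-92$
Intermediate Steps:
$L{\left(W,q \right)} = 1$ ($L{\left(W,q \right)} = 12 \cdot \frac{1}{12} = 1$)
$-133 + 41 L{\left(N,\left(-1\right) 3 \right)} = -133 + 41 \cdot 1 = -133 + 41 = -92$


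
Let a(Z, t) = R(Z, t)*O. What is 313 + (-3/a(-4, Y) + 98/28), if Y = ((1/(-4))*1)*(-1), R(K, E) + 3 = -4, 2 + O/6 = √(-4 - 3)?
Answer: 48739/154 - I*√7/154 ≈ 316.49 - 0.01718*I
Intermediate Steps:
O = -12 + 6*I*√7 (O = -12 + 6*√(-4 - 3) = -12 + 6*√(-7) = -12 + 6*(I*√7) = -12 + 6*I*√7 ≈ -12.0 + 15.875*I)
R(K, E) = -7 (R(K, E) = -3 - 4 = -7)
Y = ¼ (Y = ((1*(-¼))*1)*(-1) = -¼*1*(-1) = -¼*(-1) = ¼ ≈ 0.25000)
a(Z, t) = 84 - 42*I*√7 (a(Z, t) = -7*(-12 + 6*I*√7) = 84 - 42*I*√7)
313 + (-3/a(-4, Y) + 98/28) = 313 + (-3/(84 - 42*I*√7) + 98/28) = 313 + (-3/(84 - 42*I*√7) + 98*(1/28)) = 313 + (-3/(84 - 42*I*√7) + 7/2) = 313 + (7/2 - 3/(84 - 42*I*√7)) = 633/2 - 3/(84 - 42*I*√7)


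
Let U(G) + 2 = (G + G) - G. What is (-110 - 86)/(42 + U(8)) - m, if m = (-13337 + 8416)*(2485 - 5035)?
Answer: -150582649/12 ≈ -1.2549e+7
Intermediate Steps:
U(G) = -2 + G (U(G) = -2 + ((G + G) - G) = -2 + (2*G - G) = -2 + G)
m = 12548550 (m = -4921*(-2550) = 12548550)
(-110 - 86)/(42 + U(8)) - m = (-110 - 86)/(42 + (-2 + 8)) - 1*12548550 = -196/(42 + 6) - 12548550 = -196/48 - 12548550 = (1/48)*(-196) - 12548550 = -49/12 - 12548550 = -150582649/12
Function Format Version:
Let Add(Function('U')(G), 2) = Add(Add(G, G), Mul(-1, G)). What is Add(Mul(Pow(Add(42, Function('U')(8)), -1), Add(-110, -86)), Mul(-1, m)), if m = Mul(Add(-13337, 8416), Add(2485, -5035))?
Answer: Rational(-150582649, 12) ≈ -1.2549e+7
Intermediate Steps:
Function('U')(G) = Add(-2, G) (Function('U')(G) = Add(-2, Add(Add(G, G), Mul(-1, G))) = Add(-2, Add(Mul(2, G), Mul(-1, G))) = Add(-2, G))
m = 12548550 (m = Mul(-4921, -2550) = 12548550)
Add(Mul(Pow(Add(42, Function('U')(8)), -1), Add(-110, -86)), Mul(-1, m)) = Add(Mul(Pow(Add(42, Add(-2, 8)), -1), Add(-110, -86)), Mul(-1, 12548550)) = Add(Mul(Pow(Add(42, 6), -1), -196), -12548550) = Add(Mul(Pow(48, -1), -196), -12548550) = Add(Mul(Rational(1, 48), -196), -12548550) = Add(Rational(-49, 12), -12548550) = Rational(-150582649, 12)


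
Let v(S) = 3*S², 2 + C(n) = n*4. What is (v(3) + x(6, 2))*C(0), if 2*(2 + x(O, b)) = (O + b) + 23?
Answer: -81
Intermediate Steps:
C(n) = -2 + 4*n (C(n) = -2 + n*4 = -2 + 4*n)
x(O, b) = 19/2 + O/2 + b/2 (x(O, b) = -2 + ((O + b) + 23)/2 = -2 + (23 + O + b)/2 = -2 + (23/2 + O/2 + b/2) = 19/2 + O/2 + b/2)
(v(3) + x(6, 2))*C(0) = (3*3² + (19/2 + (½)*6 + (½)*2))*(-2 + 4*0) = (3*9 + (19/2 + 3 + 1))*(-2 + 0) = (27 + 27/2)*(-2) = (81/2)*(-2) = -81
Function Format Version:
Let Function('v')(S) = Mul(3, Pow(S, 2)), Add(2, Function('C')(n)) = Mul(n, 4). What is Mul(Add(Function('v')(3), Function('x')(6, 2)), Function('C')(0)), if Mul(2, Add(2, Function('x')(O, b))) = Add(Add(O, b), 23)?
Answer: -81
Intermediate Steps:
Function('C')(n) = Add(-2, Mul(4, n)) (Function('C')(n) = Add(-2, Mul(n, 4)) = Add(-2, Mul(4, n)))
Function('x')(O, b) = Add(Rational(19, 2), Mul(Rational(1, 2), O), Mul(Rational(1, 2), b)) (Function('x')(O, b) = Add(-2, Mul(Rational(1, 2), Add(Add(O, b), 23))) = Add(-2, Mul(Rational(1, 2), Add(23, O, b))) = Add(-2, Add(Rational(23, 2), Mul(Rational(1, 2), O), Mul(Rational(1, 2), b))) = Add(Rational(19, 2), Mul(Rational(1, 2), O), Mul(Rational(1, 2), b)))
Mul(Add(Function('v')(3), Function('x')(6, 2)), Function('C')(0)) = Mul(Add(Mul(3, Pow(3, 2)), Add(Rational(19, 2), Mul(Rational(1, 2), 6), Mul(Rational(1, 2), 2))), Add(-2, Mul(4, 0))) = Mul(Add(Mul(3, 9), Add(Rational(19, 2), 3, 1)), Add(-2, 0)) = Mul(Add(27, Rational(27, 2)), -2) = Mul(Rational(81, 2), -2) = -81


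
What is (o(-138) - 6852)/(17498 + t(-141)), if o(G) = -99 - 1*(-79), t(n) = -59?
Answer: -6872/17439 ≈ -0.39406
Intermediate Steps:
o(G) = -20 (o(G) = -99 + 79 = -20)
(o(-138) - 6852)/(17498 + t(-141)) = (-20 - 6852)/(17498 - 59) = -6872/17439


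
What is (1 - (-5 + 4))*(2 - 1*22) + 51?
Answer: 11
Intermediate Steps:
(1 - (-5 + 4))*(2 - 1*22) + 51 = (1 - 1*(-1))*(2 - 22) + 51 = (1 + 1)*(-20) + 51 = 2*(-20) + 51 = -40 + 51 = 11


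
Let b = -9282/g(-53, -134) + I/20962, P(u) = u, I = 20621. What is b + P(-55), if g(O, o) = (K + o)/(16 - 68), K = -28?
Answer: -1716838931/565974 ≈ -3033.4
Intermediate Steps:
g(O, o) = 7/13 - o/52 (g(O, o) = (-28 + o)/(16 - 68) = (-28 + o)/(-52) = (-28 + o)*(-1/52) = 7/13 - o/52)
b = -1685710361/565974 (b = -9282/(7/13 - 1/52*(-134)) + 20621/20962 = -9282/(7/13 + 67/26) + 20621*(1/20962) = -9282/81/26 + 20621/20962 = -9282*26/81 + 20621/20962 = -80444/27 + 20621/20962 = -1685710361/565974 ≈ -2978.4)
b + P(-55) = -1685710361/565974 - 55 = -1716838931/565974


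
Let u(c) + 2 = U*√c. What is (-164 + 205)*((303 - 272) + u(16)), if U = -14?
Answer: -1107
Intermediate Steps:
u(c) = -2 - 14*√c
(-164 + 205)*((303 - 272) + u(16)) = (-164 + 205)*((303 - 272) + (-2 - 14*√16)) = 41*(31 + (-2 - 14*4)) = 41*(31 + (-2 - 56)) = 41*(31 - 58) = 41*(-27) = -1107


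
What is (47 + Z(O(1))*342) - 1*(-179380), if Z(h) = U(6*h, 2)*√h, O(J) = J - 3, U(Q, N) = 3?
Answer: 179427 + 1026*I*√2 ≈ 1.7943e+5 + 1451.0*I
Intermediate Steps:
O(J) = -3 + J
Z(h) = 3*√h
(47 + Z(O(1))*342) - 1*(-179380) = (47 + (3*√(-3 + 1))*342) - 1*(-179380) = (47 + (3*√(-2))*342) + 179380 = (47 + (3*(I*√2))*342) + 179380 = (47 + (3*I*√2)*342) + 179380 = (47 + 1026*I*√2) + 179380 = 179427 + 1026*I*√2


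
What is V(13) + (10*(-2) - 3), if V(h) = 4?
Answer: -19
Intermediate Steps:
V(13) + (10*(-2) - 3) = 4 + (10*(-2) - 3) = 4 + (-20 - 3) = 4 - 23 = -19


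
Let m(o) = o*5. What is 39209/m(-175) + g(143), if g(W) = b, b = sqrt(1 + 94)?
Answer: -39209/875 + sqrt(95) ≈ -35.063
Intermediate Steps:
m(o) = 5*o
b = sqrt(95) ≈ 9.7468
g(W) = sqrt(95)
39209/m(-175) + g(143) = 39209/((5*(-175))) + sqrt(95) = 39209/(-875) + sqrt(95) = 39209*(-1/875) + sqrt(95) = -39209/875 + sqrt(95)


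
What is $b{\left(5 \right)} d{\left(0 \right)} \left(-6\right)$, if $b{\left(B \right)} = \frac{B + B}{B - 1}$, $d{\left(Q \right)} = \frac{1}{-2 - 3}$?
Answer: $3$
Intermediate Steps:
$d{\left(Q \right)} = - \frac{1}{5}$ ($d{\left(Q \right)} = \frac{1}{-5} = - \frac{1}{5}$)
$b{\left(B \right)} = \frac{2 B}{-1 + B}$
$b{\left(5 \right)} d{\left(0 \right)} \left(-6\right) = 2 \cdot 5 \frac{1}{-1 + 5} \left(- \frac{1}{5}\right) \left(-6\right) = 2 \cdot 5 \cdot \frac{1}{4} \left(- \frac{1}{5}\right) \left(-6\right) = \frac{5}{2} \left(- \frac{1}{5}\right) \left(-6\right) = \left(- \frac{1}{2}\right) \left(-6\right) = 3$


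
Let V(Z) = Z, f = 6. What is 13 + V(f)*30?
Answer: 193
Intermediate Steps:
13 + V(f)*30 = 13 + 6*30 = 13 + 180 = 193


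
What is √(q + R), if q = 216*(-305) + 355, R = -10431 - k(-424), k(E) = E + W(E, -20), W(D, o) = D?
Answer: 2*I*√18777 ≈ 274.06*I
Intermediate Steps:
k(E) = 2*E (k(E) = E + E = 2*E)
R = -9583 (R = -10431 - 2*(-424) = -10431 - 1*(-848) = -10431 + 848 = -9583)
q = -65525 (q = -65880 + 355 = -65525)
√(q + R) = √(-65525 - 9583) = √(-75108) = 2*I*√18777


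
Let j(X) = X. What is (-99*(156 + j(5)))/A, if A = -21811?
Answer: 15939/21811 ≈ 0.73078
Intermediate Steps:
(-99*(156 + j(5)))/A = -99*(156 + 5)/(-21811) = -99*161*(-1/21811) = -15939*(-1/21811) = 15939/21811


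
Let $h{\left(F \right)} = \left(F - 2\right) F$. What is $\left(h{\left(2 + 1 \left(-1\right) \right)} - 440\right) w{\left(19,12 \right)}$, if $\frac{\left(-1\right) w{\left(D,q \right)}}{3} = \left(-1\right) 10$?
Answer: $-13230$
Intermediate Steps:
$w{\left(D,q \right)} = 30$ ($w{\left(D,q \right)} = - 3 \left(\left(-1\right) 10\right) = \left(-3\right) \left(-10\right) = 30$)
$h{\left(F \right)} = F \left(-2 + F\right)$ ($h{\left(F \right)} = \left(-2 + F\right) F = F \left(-2 + F\right)$)
$\left(h{\left(2 + 1 \left(-1\right) \right)} - 440\right) w{\left(19,12 \right)} = \left(\left(2 + 1 \left(-1\right)\right) \left(-2 + \left(2 + 1 \left(-1\right)\right)\right) - 440\right) 30 = \left(\left(2 - 1\right) \left(-2 + \left(2 - 1\right)\right) - 440\right) 30 = \left(1 \left(-2 + 1\right) - 440\right) 30 = \left(1 \left(-1\right) - 440\right) 30 = \left(-1 - 440\right) 30 = \left(-441\right) 30 = -13230$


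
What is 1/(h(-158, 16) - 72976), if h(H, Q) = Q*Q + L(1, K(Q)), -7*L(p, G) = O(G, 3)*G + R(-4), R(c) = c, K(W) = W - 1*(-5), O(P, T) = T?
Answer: -7/509099 ≈ -1.3750e-5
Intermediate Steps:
K(W) = 5 + W (K(W) = W + 5 = 5 + W)
L(p, G) = 4/7 - 3*G/7 (L(p, G) = -(3*G - 4)/7 = -(-4 + 3*G)/7 = 4/7 - 3*G/7)
h(H, Q) = -11/7 + Q² - 3*Q/7 (h(H, Q) = Q*Q + (4/7 - 3*(5 + Q)/7) = Q² + (4/7 + (-15/7 - 3*Q/7)) = Q² + (-11/7 - 3*Q/7) = -11/7 + Q² - 3*Q/7)
1/(h(-158, 16) - 72976) = 1/((-11/7 + 16² - 3/7*16) - 72976) = 1/((-11/7 + 256 - 48/7) - 72976) = 1/(1733/7 - 72976) = 1/(-509099/7) = -7/509099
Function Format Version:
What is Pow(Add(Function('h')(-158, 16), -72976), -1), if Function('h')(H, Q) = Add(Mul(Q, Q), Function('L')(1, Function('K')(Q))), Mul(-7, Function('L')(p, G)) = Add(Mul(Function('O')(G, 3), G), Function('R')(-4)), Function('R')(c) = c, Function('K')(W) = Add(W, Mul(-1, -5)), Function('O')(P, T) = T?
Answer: Rational(-7, 509099) ≈ -1.3750e-5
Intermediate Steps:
Function('K')(W) = Add(5, W) (Function('K')(W) = Add(W, 5) = Add(5, W))
Function('L')(p, G) = Add(Rational(4, 7), Mul(Rational(-3, 7), G)) (Function('L')(p, G) = Mul(Rational(-1, 7), Add(Mul(3, G), -4)) = Mul(Rational(-1, 7), Add(-4, Mul(3, G))) = Add(Rational(4, 7), Mul(Rational(-3, 7), G)))
Function('h')(H, Q) = Add(Rational(-11, 7), Pow(Q, 2), Mul(Rational(-3, 7), Q)) (Function('h')(H, Q) = Add(Mul(Q, Q), Add(Rational(4, 7), Mul(Rational(-3, 7), Add(5, Q)))) = Add(Pow(Q, 2), Add(Rational(4, 7), Add(Rational(-15, 7), Mul(Rational(-3, 7), Q)))) = Add(Pow(Q, 2), Add(Rational(-11, 7), Mul(Rational(-3, 7), Q))) = Add(Rational(-11, 7), Pow(Q, 2), Mul(Rational(-3, 7), Q)))
Pow(Add(Function('h')(-158, 16), -72976), -1) = Pow(Add(Add(Rational(-11, 7), Pow(16, 2), Mul(Rational(-3, 7), 16)), -72976), -1) = Pow(Add(Add(Rational(-11, 7), 256, Rational(-48, 7)), -72976), -1) = Pow(Add(Rational(1733, 7), -72976), -1) = Pow(Rational(-509099, 7), -1) = Rational(-7, 509099)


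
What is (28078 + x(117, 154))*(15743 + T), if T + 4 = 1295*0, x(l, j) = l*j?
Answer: 725504944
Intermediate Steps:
x(l, j) = j*l
T = -4 (T = -4 + 1295*0 = -4 + 0 = -4)
(28078 + x(117, 154))*(15743 + T) = (28078 + 154*117)*(15743 - 4) = (28078 + 18018)*15739 = 46096*15739 = 725504944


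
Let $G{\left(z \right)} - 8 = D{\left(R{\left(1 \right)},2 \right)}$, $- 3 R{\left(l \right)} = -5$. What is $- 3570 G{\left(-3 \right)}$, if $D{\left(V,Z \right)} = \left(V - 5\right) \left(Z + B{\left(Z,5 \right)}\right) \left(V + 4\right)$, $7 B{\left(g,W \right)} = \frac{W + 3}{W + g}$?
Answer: $\frac{2463640}{21} \approx 1.1732 \cdot 10^{5}$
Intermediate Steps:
$B{\left(g,W \right)} = \frac{3 + W}{7 \left(W + g\right)}$ ($B{\left(g,W \right)} = \frac{\left(W + 3\right) \frac{1}{W + g}}{7} = \frac{\left(3 + W\right) \frac{1}{W + g}}{7} = \frac{\frac{1}{W + g} \left(3 + W\right)}{7} = \frac{3 + W}{7 \left(W + g\right)}$)
$R{\left(l \right)} = \frac{5}{3}$ ($R{\left(l \right)} = \left(- \frac{1}{3}\right) \left(-5\right) = \frac{5}{3}$)
$D{\left(V,Z \right)} = \left(-5 + V\right) \left(4 + V\right) \left(Z + \frac{8}{7 \left(5 + Z\right)}\right)$ ($D{\left(V,Z \right)} = \left(V - 5\right) \left(Z + \frac{3 + 5}{7 \left(5 + Z\right)}\right) \left(V + 4\right) = \left(-5 + V\right) \left(Z + \frac{1}{7} \frac{1}{5 + Z} 8\right) \left(4 + V\right) = \left(-5 + V\right) \left(Z + \frac{8}{7 \left(5 + Z\right)}\right) \left(4 + V\right) = \left(-5 + V\right) \left(4 + V\right) \left(Z + \frac{8}{7 \left(5 + Z\right)}\right)$)
$G{\left(z \right)} = - \frac{14492}{441}$ ($G{\left(z \right)} = 8 + \frac{-160 - \frac{40}{3} + 8 \left(\frac{5}{3}\right)^{2} + 7 \cdot 2 \left(5 + 2\right) \left(-20 + \left(\frac{5}{3}\right)^{2} - \frac{5}{3}\right)}{7 \left(5 + 2\right)} = 8 + \frac{-160 - \frac{40}{3} + 8 \cdot \frac{25}{9} + 7 \cdot 2 \cdot 7 \left(-20 + \frac{25}{9} - \frac{5}{3}\right)}{7 \cdot 7} = 8 + \frac{1}{7} \cdot \frac{1}{7} \left(-160 - \frac{40}{3} + \frac{200}{9} + 7 \cdot 2 \cdot 7 \left(- \frac{170}{9}\right)\right) = 8 + \frac{1}{7} \cdot \frac{1}{7} \left(-160 - \frac{40}{3} + \frac{200}{9} - \frac{16660}{9}\right) = 8 + \frac{1}{7} \cdot \frac{1}{7} \left(- \frac{18020}{9}\right) = 8 - \frac{18020}{441} = - \frac{14492}{441}$)
$- 3570 G{\left(-3 \right)} = \left(-3570\right) \left(- \frac{14492}{441}\right) = \frac{2463640}{21}$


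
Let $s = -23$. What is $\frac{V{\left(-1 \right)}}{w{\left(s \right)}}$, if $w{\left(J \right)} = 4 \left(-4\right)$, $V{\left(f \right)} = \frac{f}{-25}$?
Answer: $- \frac{1}{400} \approx -0.0025$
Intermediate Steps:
$V{\left(f \right)} = - \frac{f}{25}$ ($V{\left(f \right)} = f \left(- \frac{1}{25}\right) = - \frac{f}{25}$)
$w{\left(J \right)} = -16$
$\frac{V{\left(-1 \right)}}{w{\left(s \right)}} = \frac{\left(- \frac{1}{25}\right) \left(-1\right)}{-16} = \frac{1}{25} \left(- \frac{1}{16}\right) = - \frac{1}{400}$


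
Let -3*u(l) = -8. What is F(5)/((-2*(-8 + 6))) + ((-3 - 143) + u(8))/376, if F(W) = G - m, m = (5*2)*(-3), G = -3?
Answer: 898/141 ≈ 6.3688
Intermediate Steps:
m = -30 (m = 10*(-3) = -30)
u(l) = 8/3 (u(l) = -⅓*(-8) = 8/3)
F(W) = 27 (F(W) = -3 - 1*(-30) = -3 + 30 = 27)
F(5)/((-2*(-8 + 6))) + ((-3 - 143) + u(8))/376 = 27/((-2*(-8 + 6))) + ((-3 - 143) + 8/3)/376 = 27/((-2*(-2))) + (-146 + 8/3)*(1/376) = 27/4 - 430/3*1/376 = 27*(¼) - 215/564 = 27/4 - 215/564 = 898/141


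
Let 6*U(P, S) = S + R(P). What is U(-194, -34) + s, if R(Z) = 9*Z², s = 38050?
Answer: 283495/3 ≈ 94498.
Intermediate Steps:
U(P, S) = S/6 + 3*P²/2 (U(P, S) = (S + 9*P²)/6 = S/6 + 3*P²/2)
U(-194, -34) + s = ((⅙)*(-34) + (3/2)*(-194)²) + 38050 = (-17/3 + (3/2)*37636) + 38050 = (-17/3 + 56454) + 38050 = 169345/3 + 38050 = 283495/3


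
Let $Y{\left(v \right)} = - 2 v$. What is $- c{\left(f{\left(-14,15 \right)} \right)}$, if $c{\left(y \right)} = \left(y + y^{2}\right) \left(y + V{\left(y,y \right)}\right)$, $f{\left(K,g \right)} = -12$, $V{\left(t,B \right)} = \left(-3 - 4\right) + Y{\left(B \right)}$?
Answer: $-660$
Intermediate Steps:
$V{\left(t,B \right)} = -7 - 2 B$ ($V{\left(t,B \right)} = \left(-3 - 4\right) - 2 B = -7 - 2 B$)
$c{\left(y \right)} = \left(-7 - y\right) \left(y + y^{2}\right)$ ($c{\left(y \right)} = \left(y + y^{2}\right) \left(y - \left(7 + 2 y\right)\right) = \left(y + y^{2}\right) \left(-7 - y\right) = \left(-7 - y\right) \left(y + y^{2}\right)$)
$- c{\left(f{\left(-14,15 \right)} \right)} = - \left(-12\right) \left(-7 - \left(-12\right)^{2} - -96\right) = - \left(-12\right) \left(-7 - 144 + 96\right) = - \left(-12\right) \left(-55\right) = \left(-1\right) 660 = -660$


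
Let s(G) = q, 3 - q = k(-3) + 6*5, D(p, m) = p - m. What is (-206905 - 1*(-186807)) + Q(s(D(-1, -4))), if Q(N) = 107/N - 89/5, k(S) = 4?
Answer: -3118484/155 ≈ -20119.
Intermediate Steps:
q = -31 (q = 3 - (4 + 6*5) = 3 - (4 + 30) = 3 - 1*34 = 3 - 34 = -31)
s(G) = -31
Q(N) = -89/5 + 107/N (Q(N) = 107/N - 89*⅕ = 107/N - 89/5 = -89/5 + 107/N)
(-206905 - 1*(-186807)) + Q(s(D(-1, -4))) = (-206905 - 1*(-186807)) + (-89/5 + 107/(-31)) = (-206905 + 186807) + (-89/5 + 107*(-1/31)) = -20098 + (-89/5 - 107/31) = -20098 - 3294/155 = -3118484/155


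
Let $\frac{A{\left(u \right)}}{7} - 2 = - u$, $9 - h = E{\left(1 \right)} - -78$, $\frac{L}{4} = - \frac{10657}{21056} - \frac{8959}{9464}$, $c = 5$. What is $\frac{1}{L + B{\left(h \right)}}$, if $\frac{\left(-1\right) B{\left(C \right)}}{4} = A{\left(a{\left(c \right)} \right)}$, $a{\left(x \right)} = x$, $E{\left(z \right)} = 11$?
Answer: $\frac{889616}{69558127} \approx 0.01279$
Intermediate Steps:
$L = - \frac{5169617}{889616}$ ($L = 4 \left(- \frac{10657}{21056} - \frac{8959}{9464}\right) = 4 \left(- \frac{5169617}{3558464}\right) = - \frac{5169617}{889616} \approx -5.8111$)
$h = -80$ ($h = 9 - \left(11 - -78\right) = 9 - \left(11 + 78\right) = 9 - 89 = -80$)
$A{\left(u \right)} = 14 - 7 u$ ($A{\left(u \right)} = 14 + 7 \left(- u\right) = 14 - 7 u$)
$B{\left(C \right)} = 84$ ($B{\left(C \right)} = - 4 \left(14 - 35\right) = \left(-4\right) \left(-21\right) = 84$)
$\frac{1}{L + B{\left(h \right)}} = \frac{1}{- \frac{5169617}{889616} + 84} = \frac{1}{\frac{69558127}{889616}} = \frac{889616}{69558127}$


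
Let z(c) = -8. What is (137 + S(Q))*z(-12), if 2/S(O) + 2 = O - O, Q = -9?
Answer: -1088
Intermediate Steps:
S(O) = -1 (S(O) = 2/(-2 + (O - O)) = 2/(-2 + 0) = 2/(-2) = 2*(-½) = -1)
(137 + S(Q))*z(-12) = (137 - 1)*(-8) = 136*(-8) = -1088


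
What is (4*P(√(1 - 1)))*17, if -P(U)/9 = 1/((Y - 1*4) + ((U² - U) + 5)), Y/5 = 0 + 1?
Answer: -102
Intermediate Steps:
Y = 5 (Y = 5*(0 + 1) = 5*1 = 5)
P(U) = -9/(6 + U² - U) (P(U) = -9/((5 - 1*4) + ((U² - U) + 5)) = -9/((5 - 4) + (5 + U² - U)) = -9/(1 + (5 + U² - U)) = -9/(6 + U² - U))
(4*P(√(1 - 1)))*17 = (4*(-9/(6 + (√(1 - 1))² - √(1 - 1))))*17 = (4*(-9/(6 + (√0)² - √0)))*17 = (4*(-9/(6 + 0² - 1*0)))*17 = (4*(-9/(6 + 0 + 0)))*17 = (4*(-9/6))*17 = (4*(-9*⅙))*17 = (4*(-3/2))*17 = -6*17 = -102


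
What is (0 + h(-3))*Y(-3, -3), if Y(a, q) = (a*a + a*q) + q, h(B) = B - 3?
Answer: -90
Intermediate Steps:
h(B) = -3 + B
Y(a, q) = q + a**2 + a*q (Y(a, q) = (a**2 + a*q) + q = q + a**2 + a*q)
(0 + h(-3))*Y(-3, -3) = (0 + (-3 - 3))*(-3 + (-3)**2 - 3*(-3)) = (0 - 6)*(-3 + 9 + 9) = -6*15 = -90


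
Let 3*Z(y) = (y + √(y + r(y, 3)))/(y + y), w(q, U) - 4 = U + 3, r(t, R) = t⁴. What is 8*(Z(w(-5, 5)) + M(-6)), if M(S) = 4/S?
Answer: -4 + 2*√5187/9 ≈ 12.005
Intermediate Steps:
w(q, U) = 7 + U (w(q, U) = 4 + (U + 3) = 4 + (3 + U) = 7 + U)
Z(y) = (y + √(y + y⁴))/(6*y) (Z(y) = ((y + √(y + y⁴))/(y + y))/3 = ((y + √(y + y⁴))/((2*y)))/3 = ((y + √(y + y⁴))*(1/(2*y)))/3 = ((y + √(y + y⁴))/(2*y))/3 = (y + √(y + y⁴))/(6*y))
8*(Z(w(-5, 5)) + M(-6)) = 8*(((7 + 5) + √((7 + 5) + (7 + 5)⁴))/(6*(7 + 5)) + 4/(-6)) = 8*((⅙)*(12 + √(12 + 12⁴))/12 + 4*(-⅙)) = 8*((⅙)*(1/12)*(12 + √(12 + 20736)) - ⅔) = 8*((⅙)*(1/12)*(12 + √20748) - ⅔) = 8*((⅙)*(1/12)*(12 + 2*√5187) - ⅔) = 8*((⅙ + √5187/36) - ⅔) = 8*(-½ + √5187/36) = -4 + 2*√5187/9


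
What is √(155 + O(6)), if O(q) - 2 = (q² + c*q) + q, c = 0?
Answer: √199 ≈ 14.107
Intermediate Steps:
O(q) = 2 + q + q² (O(q) = 2 + ((q² + 0*q) + q) = 2 + ((q² + 0) + q) = 2 + (q² + q) = 2 + (q + q²) = 2 + q + q²)
√(155 + O(6)) = √(155 + (2 + 6 + 6²)) = √(155 + (2 + 6 + 36)) = √(155 + 44) = √199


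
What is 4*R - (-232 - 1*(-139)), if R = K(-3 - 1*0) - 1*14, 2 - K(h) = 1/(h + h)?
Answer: 137/3 ≈ 45.667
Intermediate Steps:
K(h) = 2 - 1/(2*h) (K(h) = 2 - 1/(h + h) = 2 - 1/(2*h))
R = -71/6 (R = (2 - 1/(2*(-3 - 1*0))) - 1*14 = (2 - 1/(2*(-3 + 0))) - 14 = (2 - ½/(-3)) - 14 = (2 - ½*(-⅓)) - 14 = (2 + ⅙) - 14 = 13/6 - 14 = -71/6 ≈ -11.833)
4*R - (-232 - 1*(-139)) = 4*(-71/6) - (-232 - 1*(-139)) = -142/3 - (-232 + 139) = -142/3 - 1*(-93) = -142/3 + 93 = 137/3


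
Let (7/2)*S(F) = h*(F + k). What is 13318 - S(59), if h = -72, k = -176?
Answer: 76378/7 ≈ 10911.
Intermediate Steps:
S(F) = 25344/7 - 144*F/7 (S(F) = 2*(-72*(F - 176))/7 = 2*(-72*(-176 + F))/7 = 2*(12672 - 72*F)/7 = 25344/7 - 144*F/7)
13318 - S(59) = 13318 - (25344/7 - 144/7*59) = 13318 - (25344/7 - 8496/7) = 13318 - 1*16848/7 = 13318 - 16848/7 = 76378/7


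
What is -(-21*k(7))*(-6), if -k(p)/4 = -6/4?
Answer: -756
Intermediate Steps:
k(p) = 6 (k(p) = -(-24)/4 = -4*(-3/2) = 6)
-(-21*k(7))*(-6) = -(-21*6)*(-6) = -(-126)*(-6) = -1*756 = -756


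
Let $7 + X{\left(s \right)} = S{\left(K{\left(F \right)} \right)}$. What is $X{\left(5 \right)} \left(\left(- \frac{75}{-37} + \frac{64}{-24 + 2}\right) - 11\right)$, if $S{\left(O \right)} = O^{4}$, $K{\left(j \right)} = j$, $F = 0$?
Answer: $\frac{33852}{407} \approx 83.174$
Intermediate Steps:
$X{\left(s \right)} = -7$ ($X{\left(s \right)} = -7 + 0^{4} = -7 + 0 = -7$)
$X{\left(5 \right)} \left(\left(- \frac{75}{-37} + \frac{64}{-24 + 2}\right) - 11\right) = - 7 \left(\left(- \frac{75}{-37} + \frac{64}{-24 + 2}\right) - 11\right) = - 7 \left(\left(\left(-75\right) \left(- \frac{1}{37}\right) + \frac{64}{-22}\right) - 11\right) = - 7 \left(\left(\frac{75}{37} + 64 \left(- \frac{1}{22}\right)\right) - 11\right) = - 7 \left(\left(\frac{75}{37} - \frac{32}{11}\right) - 11\right) = - 7 \left(- \frac{359}{407} - 11\right) = \left(-7\right) \left(- \frac{4836}{407}\right) = \frac{33852}{407}$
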